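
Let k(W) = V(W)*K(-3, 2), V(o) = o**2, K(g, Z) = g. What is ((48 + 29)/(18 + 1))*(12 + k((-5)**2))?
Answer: -143451/19 ≈ -7550.1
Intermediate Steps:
k(W) = -3*W**2 (k(W) = W**2*(-3) = -3*W**2)
((48 + 29)/(18 + 1))*(12 + k((-5)**2)) = ((48 + 29)/(18 + 1))*(12 - 3*((-5)**2)**2) = (77/19)*(12 - 3*25**2) = (77*(1/19))*(12 - 3*625) = 77*(12 - 1875)/19 = (77/19)*(-1863) = -143451/19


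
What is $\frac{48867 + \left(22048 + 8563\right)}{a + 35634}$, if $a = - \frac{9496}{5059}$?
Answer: $\frac{201039601}{90131455} \approx 2.2305$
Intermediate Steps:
$a = - \frac{9496}{5059}$ ($a = \left(-9496\right) \frac{1}{5059} = - \frac{9496}{5059} \approx -1.8771$)
$\frac{48867 + \left(22048 + 8563\right)}{a + 35634} = \frac{48867 + \left(22048 + 8563\right)}{- \frac{9496}{5059} + 35634} = \frac{48867 + 30611}{\frac{180262910}{5059}} = 79478 \cdot \frac{5059}{180262910} = \frac{201039601}{90131455}$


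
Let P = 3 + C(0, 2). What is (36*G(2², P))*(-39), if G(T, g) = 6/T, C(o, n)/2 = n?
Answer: -2106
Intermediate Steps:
C(o, n) = 2*n
P = 7 (P = 3 + 2*2 = 3 + 4 = 7)
(36*G(2², P))*(-39) = (36*(6/(2²)))*(-39) = (36*(6/4))*(-39) = (36*(6*(¼)))*(-39) = (36*(3/2))*(-39) = 54*(-39) = -2106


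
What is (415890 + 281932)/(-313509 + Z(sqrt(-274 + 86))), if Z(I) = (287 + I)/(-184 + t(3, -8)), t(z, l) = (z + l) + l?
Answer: -2122604834624260/953622573408447 + 68735467*I*sqrt(47)/953622573408447 ≈ -2.2258 + 4.9414e-7*I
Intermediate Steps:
t(z, l) = z + 2*l (t(z, l) = (l + z) + l = z + 2*l)
Z(I) = -287/197 - I/197 (Z(I) = (287 + I)/(-184 + (3 + 2*(-8))) = (287 + I)/(-184 + (3 - 16)) = (287 + I)/(-184 - 13) = (287 + I)/(-197) = (287 + I)*(-1/197) = -287/197 - I/197)
(415890 + 281932)/(-313509 + Z(sqrt(-274 + 86))) = (415890 + 281932)/(-313509 + (-287/197 - sqrt(-274 + 86)/197)) = 697822/(-313509 + (-287/197 - 2*I*sqrt(47)/197)) = 697822/(-61761560/197 - 2*I*sqrt(47)/197)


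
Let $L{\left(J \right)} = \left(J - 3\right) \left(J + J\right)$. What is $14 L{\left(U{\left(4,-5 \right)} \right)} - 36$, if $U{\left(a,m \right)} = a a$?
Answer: $5788$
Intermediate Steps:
$U{\left(a,m \right)} = a^{2}$
$L{\left(J \right)} = 2 J \left(-3 + J\right)$ ($L{\left(J \right)} = \left(-3 + J\right) 2 J = 2 J \left(-3 + J\right)$)
$14 L{\left(U{\left(4,-5 \right)} \right)} - 36 = 14 \cdot 2 \cdot 4^{2} \left(-3 + 4^{2}\right) - 36 = 14 \cdot 2 \cdot 16 \left(-3 + 16\right) - 36 = 14 \cdot 2 \cdot 16 \cdot 13 - 36 = 14 \cdot 416 - 36 = 5824 - 36 = 5788$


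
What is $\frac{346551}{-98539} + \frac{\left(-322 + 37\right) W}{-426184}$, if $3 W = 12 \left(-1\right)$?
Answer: $- \frac{36951706461}{10498936294} \approx -3.5196$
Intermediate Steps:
$W = -4$ ($W = \frac{12 \left(-1\right)}{3} = \frac{1}{3} \left(-12\right) = -4$)
$\frac{346551}{-98539} + \frac{\left(-322 + 37\right) W}{-426184} = \frac{346551}{-98539} + \frac{\left(-322 + 37\right) \left(-4\right)}{-426184} = 346551 \left(- \frac{1}{98539}\right) + \left(-285\right) \left(-4\right) \left(- \frac{1}{426184}\right) = - \frac{346551}{98539} + 1140 \left(- \frac{1}{426184}\right) = - \frac{346551}{98539} - \frac{285}{106546} = - \frac{36951706461}{10498936294}$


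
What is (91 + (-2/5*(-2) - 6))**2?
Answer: 184041/25 ≈ 7361.6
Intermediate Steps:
(91 + (-2/5*(-2) - 6))**2 = (91 + (4/5 - 6))**2 = (91 - 26/5)**2 = (429/5)**2 = 184041/25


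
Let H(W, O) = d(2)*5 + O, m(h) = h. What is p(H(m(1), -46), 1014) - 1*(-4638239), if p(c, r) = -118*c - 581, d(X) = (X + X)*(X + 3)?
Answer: 4631286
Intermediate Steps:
d(X) = 2*X*(3 + X) (d(X) = (2*X)*(3 + X) = 2*X*(3 + X))
H(W, O) = 100 + O (H(W, O) = (2*2*(3 + 2))*5 + O = (2*2*5)*5 + O = 20*5 + O = 100 + O)
p(c, r) = -581 - 118*c
p(H(m(1), -46), 1014) - 1*(-4638239) = (-581 - 118*(100 - 46)) - 1*(-4638239) = (-581 - 118*54) + 4638239 = (-581 - 6372) + 4638239 = -6953 + 4638239 = 4631286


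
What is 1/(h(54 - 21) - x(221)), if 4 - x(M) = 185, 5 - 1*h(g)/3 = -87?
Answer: 1/457 ≈ 0.0021882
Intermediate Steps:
h(g) = 276 (h(g) = 15 - 3*(-87) = 15 + 261 = 276)
x(M) = -181 (x(M) = 4 - 1*185 = 4 - 185 = -181)
1/(h(54 - 21) - x(221)) = 1/(276 - 1*(-181)) = 1/(276 + 181) = 1/457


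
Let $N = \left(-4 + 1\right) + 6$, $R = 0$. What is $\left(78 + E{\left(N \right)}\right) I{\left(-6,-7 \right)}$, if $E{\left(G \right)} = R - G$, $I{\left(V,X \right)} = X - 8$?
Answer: $-1125$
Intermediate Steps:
$N = 3$ ($N = -3 + 6 = 3$)
$I{\left(V,X \right)} = -8 + X$
$E{\left(G \right)} = - G$ ($E{\left(G \right)} = 0 - G = - G$)
$\left(78 + E{\left(N \right)}\right) I{\left(-6,-7 \right)} = \left(78 - 3\right) \left(-8 - 7\right) = \left(78 - 3\right) \left(-15\right) = 75 \left(-15\right) = -1125$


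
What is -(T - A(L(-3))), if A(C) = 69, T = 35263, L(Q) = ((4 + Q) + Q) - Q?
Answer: -35194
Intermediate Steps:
L(Q) = 4 + Q (L(Q) = (4 + 2*Q) - Q = 4 + Q)
-(T - A(L(-3))) = -(35263 - 1*69) = -(35263 - 69) = -1*35194 = -35194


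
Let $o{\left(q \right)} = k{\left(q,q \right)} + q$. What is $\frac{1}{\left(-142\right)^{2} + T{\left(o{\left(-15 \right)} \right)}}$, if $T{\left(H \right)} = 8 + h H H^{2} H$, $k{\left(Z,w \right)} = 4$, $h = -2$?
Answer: $- \frac{1}{9110} \approx -0.00010977$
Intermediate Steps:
$o{\left(q \right)} = 4 + q$
$T{\left(H \right)} = 8 - 2 H^{4}$ ($T{\left(H \right)} = 8 - 2 H H^{2} H = 8 - 2 H^{3} H = 8 - 2 H^{4}$)
$\frac{1}{\left(-142\right)^{2} + T{\left(o{\left(-15 \right)} \right)}} = \frac{1}{\left(-142\right)^{2} + \left(8 - 2 \left(4 - 15\right)^{4}\right)} = \frac{1}{20164 + \left(8 - 2 \left(-11\right)^{4}\right)} = \frac{1}{20164 + \left(8 - 29282\right)} = \frac{1}{20164 - 29274} = \frac{1}{-9110} = - \frac{1}{9110}$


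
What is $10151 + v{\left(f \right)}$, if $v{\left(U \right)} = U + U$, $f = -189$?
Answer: $9773$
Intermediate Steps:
$v{\left(U \right)} = 2 U$
$10151 + v{\left(f \right)} = 10151 + 2 \left(-189\right) = 10151 - 378 = 9773$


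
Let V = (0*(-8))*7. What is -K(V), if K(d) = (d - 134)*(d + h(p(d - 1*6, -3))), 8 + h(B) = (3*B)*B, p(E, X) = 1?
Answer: -670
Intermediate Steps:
h(B) = -8 + 3*B² (h(B) = -8 + (3*B)*B = -8 + 3*B²)
V = 0 (V = 0*7 = 0)
K(d) = (-134 + d)*(-5 + d) (K(d) = (d - 134)*(d + (-8 + 3*1²)) = (-134 + d)*(d + (-8 + 3*1)) = (-134 + d)*(d + (-8 + 3)) = (-134 + d)*(d - 5) = (-134 + d)*(-5 + d))
-K(V) = -(670 + 0² - 139*0) = -(670 + 0 + 0) = -1*670 = -670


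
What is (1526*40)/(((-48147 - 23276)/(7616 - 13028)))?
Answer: 30031680/6493 ≈ 4625.2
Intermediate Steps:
(1526*40)/(((-48147 - 23276)/(7616 - 13028))) = 61040/((-71423/(-5412))) = 61040/((-71423*(-1/5412))) = 61040/(6493/492) = 61040*(492/6493) = 30031680/6493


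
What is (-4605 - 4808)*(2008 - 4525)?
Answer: 23692521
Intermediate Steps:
(-4605 - 4808)*(2008 - 4525) = -9413*(-2517) = 23692521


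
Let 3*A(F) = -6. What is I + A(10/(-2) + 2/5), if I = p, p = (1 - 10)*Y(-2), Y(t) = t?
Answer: 16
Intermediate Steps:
A(F) = -2 (A(F) = (⅓)*(-6) = -2)
p = 18 (p = (1 - 10)*(-2) = -9*(-2) = 18)
I = 18
I + A(10/(-2) + 2/5) = 18 - 2 = 16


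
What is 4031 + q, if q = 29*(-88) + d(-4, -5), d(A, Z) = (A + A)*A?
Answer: 1511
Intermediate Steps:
d(A, Z) = 2*A² (d(A, Z) = (2*A)*A = 2*A²)
q = -2520 (q = 29*(-88) + 2*(-4)² = -2552 + 2*16 = -2552 + 32 = -2520)
4031 + q = 4031 - 2520 = 1511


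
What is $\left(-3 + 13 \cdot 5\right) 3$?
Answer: $186$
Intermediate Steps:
$\left(-3 + 13 \cdot 5\right) 3 = \left(-3 + 65\right) 3 = 62 \cdot 3 = 186$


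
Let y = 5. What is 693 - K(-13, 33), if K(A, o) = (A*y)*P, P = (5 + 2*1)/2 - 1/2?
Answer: 888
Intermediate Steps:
P = 3 (P = (5 + 2)*(1/2) - 1*1/2 = 7*(1/2) - 1/2 = 7/2 - 1/2 = 3)
K(A, o) = 15*A (K(A, o) = (A*5)*3 = (5*A)*3 = 15*A)
693 - K(-13, 33) = 693 - 15*(-13) = 693 - 1*(-195) = 693 + 195 = 888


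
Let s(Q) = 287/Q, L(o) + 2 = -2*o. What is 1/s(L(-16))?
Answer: 30/287 ≈ 0.10453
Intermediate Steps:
L(o) = -2 - 2*o
1/s(L(-16)) = 1/(287/(-2 - 2*(-16))) = 1/(287/(-2 + 32)) = 1/(287/30) = 30/287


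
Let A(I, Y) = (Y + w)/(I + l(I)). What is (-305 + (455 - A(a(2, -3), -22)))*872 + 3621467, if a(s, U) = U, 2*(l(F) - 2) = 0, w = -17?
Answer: 3718259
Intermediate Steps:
l(F) = 2 (l(F) = 2 + (1/2)*0 = 2 + 0 = 2)
A(I, Y) = (-17 + Y)/(2 + I) (A(I, Y) = (Y - 17)/(I + 2) = (-17 + Y)/(2 + I))
(-305 + (455 - A(a(2, -3), -22)))*872 + 3621467 = (-305 + (455 - (-17 - 22)/(2 - 3)))*872 + 3621467 = (-305 + (455 - (-39)/(-1)))*872 + 3621467 = (-305 + (455 - (-1)*(-39)))*872 + 3621467 = (-305 + (455 - 1*39))*872 + 3621467 = (-305 + (455 - 39))*872 + 3621467 = (-305 + 416)*872 + 3621467 = 111*872 + 3621467 = 96792 + 3621467 = 3718259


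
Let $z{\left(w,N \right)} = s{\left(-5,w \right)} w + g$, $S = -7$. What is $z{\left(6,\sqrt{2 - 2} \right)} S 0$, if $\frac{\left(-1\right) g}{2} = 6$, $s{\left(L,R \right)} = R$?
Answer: $0$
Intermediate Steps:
$g = -12$ ($g = \left(-2\right) 6 = -12$)
$z{\left(w,N \right)} = -12 + w^{2}$ ($z{\left(w,N \right)} = w w - 12 = w^{2} - 12 = -12 + w^{2}$)
$z{\left(6,\sqrt{2 - 2} \right)} S 0 = \left(-12 + 6^{2}\right) \left(-7\right) 0 = \left(-12 + 36\right) \left(-7\right) 0 = 24 \left(-7\right) 0 = \left(-168\right) 0 = 0$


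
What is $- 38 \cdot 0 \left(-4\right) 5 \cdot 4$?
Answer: $0$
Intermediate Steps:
$- 38 \cdot 0 \left(-4\right) 5 \cdot 4 = \left(-38\right) 0 \cdot 20 = 0 \cdot 20 = 0$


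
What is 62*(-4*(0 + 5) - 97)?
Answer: -7254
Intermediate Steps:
62*(-4*(0 + 5) - 97) = 62*(-4*5 - 97) = 62*(-20 - 97) = 62*(-117) = -7254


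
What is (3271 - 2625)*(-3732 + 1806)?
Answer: -1244196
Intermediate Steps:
(3271 - 2625)*(-3732 + 1806) = 646*(-1926) = -1244196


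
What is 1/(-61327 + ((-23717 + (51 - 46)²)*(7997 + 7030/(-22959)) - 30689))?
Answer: -22959/4351871230700 ≈ -5.2757e-9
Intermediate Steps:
1/(-61327 + ((-23717 + (51 - 46)²)*(7997 + 7030/(-22959)) - 30689)) = 1/(-61327 + ((-23717 + 5²)*(7997 + 7030*(-1/22959)) - 30689)) = 1/(-61327 + ((-23717 + 25)*(7997 - 7030/22959) - 30689)) = 1/(-61327 + (-23692*183596093/22959 - 30689)) = 1/(-61327 + (-4349758635356/22959 - 30689)) = 1/(-61327 - 4350463224107/22959) = 1/(-4351871230700/22959) = -22959/4351871230700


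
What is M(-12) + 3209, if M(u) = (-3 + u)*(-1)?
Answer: 3224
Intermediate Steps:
M(u) = 3 - u
M(-12) + 3209 = (3 - 1*(-12)) + 3209 = (3 + 12) + 3209 = 15 + 3209 = 3224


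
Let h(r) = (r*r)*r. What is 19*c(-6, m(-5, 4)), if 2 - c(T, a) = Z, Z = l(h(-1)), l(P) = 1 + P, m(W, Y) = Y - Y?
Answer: 38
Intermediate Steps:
m(W, Y) = 0
h(r) = r³ (h(r) = r²*r = r³)
Z = 0 (Z = 1 + (-1)³ = 1 - 1 = 0)
c(T, a) = 2 (c(T, a) = 2 - 1*0 = 2 + 0 = 2)
19*c(-6, m(-5, 4)) = 19*2 = 38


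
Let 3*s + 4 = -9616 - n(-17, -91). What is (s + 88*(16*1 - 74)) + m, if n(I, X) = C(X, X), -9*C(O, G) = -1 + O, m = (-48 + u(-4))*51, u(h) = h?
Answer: -296084/27 ≈ -10966.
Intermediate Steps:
m = -2652 (m = (-48 - 4)*51 = -52*51 = -2652)
C(O, G) = 1/9 - O/9 (C(O, G) = -(-1 + O)/9 = 1/9 - O/9)
n(I, X) = 1/9 - X/9
s = -86672/27 (s = -4/3 + (-9616 - (1/9 - 1/9*(-91)))/3 = -4/3 + (-9616 - (1/9 + 91/9))/3 = -4/3 + (-9616 - 1*92/9)/3 = -4/3 + (-9616 - 92/9)/3 = -4/3 + (1/3)*(-86636/9) = -4/3 - 86636/27 = -86672/27 ≈ -3210.1)
(s + 88*(16*1 - 74)) + m = (-86672/27 + 88*(16*1 - 74)) - 2652 = (-86672/27 + 88*(16 - 74)) - 2652 = (-86672/27 + 88*(-58)) - 2652 = (-86672/27 - 5104) - 2652 = -224480/27 - 2652 = -296084/27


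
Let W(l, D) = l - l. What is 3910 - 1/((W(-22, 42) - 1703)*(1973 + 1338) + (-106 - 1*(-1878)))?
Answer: 22040126511/5636861 ≈ 3910.0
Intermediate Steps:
W(l, D) = 0
3910 - 1/((W(-22, 42) - 1703)*(1973 + 1338) + (-106 - 1*(-1878))) = 3910 - 1/((0 - 1703)*(1973 + 1338) + (-106 - 1*(-1878))) = 3910 - 1/(-1703*3311 + (-106 + 1878)) = 3910 - 1/(-5638633 + 1772) = 3910 - 1/(-5636861) = 3910 - 1*(-1/5636861) = 3910 + 1/5636861 = 22040126511/5636861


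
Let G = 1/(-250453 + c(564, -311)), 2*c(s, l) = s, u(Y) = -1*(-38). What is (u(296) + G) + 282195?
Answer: 70606511842/250171 ≈ 2.8223e+5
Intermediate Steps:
u(Y) = 38
c(s, l) = s/2
G = -1/250171 (G = 1/(-250453 + (½)*564) = 1/(-250453 + 282) = 1/(-250171) = -1/250171 ≈ -3.9973e-6)
(u(296) + G) + 282195 = (38 - 1/250171) + 282195 = 9506497/250171 + 282195 = 70606511842/250171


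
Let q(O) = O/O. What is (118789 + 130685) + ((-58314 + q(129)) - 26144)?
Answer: 165017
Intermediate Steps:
q(O) = 1
(118789 + 130685) + ((-58314 + q(129)) - 26144) = (118789 + 130685) + ((-58314 + 1) - 26144) = 249474 + (-58313 - 26144) = 249474 - 84457 = 165017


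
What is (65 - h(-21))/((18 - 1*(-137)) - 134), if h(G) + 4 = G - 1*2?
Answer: 92/21 ≈ 4.3810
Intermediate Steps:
h(G) = -6 + G (h(G) = -4 + (G - 1*2) = -4 + (G - 2) = -4 + (-2 + G) = -6 + G)
(65 - h(-21))/((18 - 1*(-137)) - 134) = (65 - (-6 - 21))/((18 - 1*(-137)) - 134) = (65 - 1*(-27))/((18 + 137) - 134) = (65 + 27)/(155 - 134) = 92/21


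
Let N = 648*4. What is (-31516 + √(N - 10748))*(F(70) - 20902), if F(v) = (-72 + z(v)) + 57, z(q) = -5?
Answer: 659377752 - 41844*I*√2039 ≈ 6.5938e+8 - 1.8895e+6*I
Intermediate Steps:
F(v) = -20 (F(v) = (-72 - 5) + 57 = -77 + 57 = -20)
N = 2592
(-31516 + √(N - 10748))*(F(70) - 20902) = (-31516 + √(2592 - 10748))*(-20 - 20902) = (-31516 + √(-8156))*(-20922) = (-31516 + 2*I*√2039)*(-20922) = 659377752 - 41844*I*√2039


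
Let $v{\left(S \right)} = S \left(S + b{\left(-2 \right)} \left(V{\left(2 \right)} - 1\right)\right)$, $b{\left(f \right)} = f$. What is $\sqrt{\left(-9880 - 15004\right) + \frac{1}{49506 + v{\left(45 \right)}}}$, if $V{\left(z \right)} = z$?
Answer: $\frac{i \sqrt{65847455501763}}{51441} \approx 157.75 i$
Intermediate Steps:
$v{\left(S \right)} = S \left(-2 + S\right)$ ($v{\left(S \right)} = S \left(S - 2 \left(2 - 1\right)\right) = S \left(S - 2\right) = S \left(-2 + S\right)$)
$\sqrt{\left(-9880 - 15004\right) + \frac{1}{49506 + v{\left(45 \right)}}} = \sqrt{\left(-9880 - 15004\right) + \frac{1}{49506 + 45 \left(-2 + 45\right)}} = \sqrt{\left(-9880 - 15004\right) + \frac{1}{49506 + 45 \cdot 43}} = \sqrt{-24884 + \frac{1}{49506 + 1935}} = \sqrt{-24884 + \frac{1}{51441}} = \sqrt{- \frac{1280057843}{51441}} = \frac{i \sqrt{65847455501763}}{51441}$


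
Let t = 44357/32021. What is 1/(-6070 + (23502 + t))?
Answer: 32021/558234429 ≈ 5.7361e-5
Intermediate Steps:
t = 44357/32021 (t = 44357*(1/32021) = 44357/32021 ≈ 1.3852)
1/(-6070 + (23502 + t)) = 1/(-6070 + (23502 + 44357/32021)) = 1/(-6070 + 752601899/32021) = 1/(558234429/32021) = 32021/558234429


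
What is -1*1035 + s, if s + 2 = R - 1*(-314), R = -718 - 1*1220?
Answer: -2661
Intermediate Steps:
R = -1938 (R = -718 - 1220 = -1938)
s = -1626 (s = -2 + (-1938 - 1*(-314)) = -2 + (-1938 + 314) = -2 - 1624 = -1626)
-1*1035 + s = -1*1035 - 1626 = -1035 - 1626 = -2661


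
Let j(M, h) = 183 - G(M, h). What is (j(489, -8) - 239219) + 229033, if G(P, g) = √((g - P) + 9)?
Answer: -10003 - 2*I*√122 ≈ -10003.0 - 22.091*I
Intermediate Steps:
G(P, g) = √(9 + g - P)
j(M, h) = 183 - √(9 + h - M)
(j(489, -8) - 239219) + 229033 = ((183 - √(9 - 8 - 1*489)) - 239219) + 229033 = ((183 - √(9 - 8 - 489)) - 239219) + 229033 = ((183 - √(-488)) - 239219) + 229033 = ((183 - 2*I*√122) - 239219) + 229033 = (-239036 - 2*I*√122) + 229033 = -10003 - 2*I*√122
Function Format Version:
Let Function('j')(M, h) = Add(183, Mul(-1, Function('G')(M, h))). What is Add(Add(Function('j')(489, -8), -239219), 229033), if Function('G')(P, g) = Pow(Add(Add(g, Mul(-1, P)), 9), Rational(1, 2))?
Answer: Add(-10003, Mul(-2, I, Pow(122, Rational(1, 2)))) ≈ Add(-10003., Mul(-22.091, I))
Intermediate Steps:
Function('G')(P, g) = Pow(Add(9, g, Mul(-1, P)), Rational(1, 2))
Function('j')(M, h) = Add(183, Mul(-1, Pow(Add(9, h, Mul(-1, M)), Rational(1, 2))))
Add(Add(Function('j')(489, -8), -239219), 229033) = Add(Add(Add(183, Mul(-1, Pow(Add(9, -8, Mul(-1, 489)), Rational(1, 2)))), -239219), 229033) = Add(Add(Add(183, Mul(-1, Pow(Add(9, -8, -489), Rational(1, 2)))), -239219), 229033) = Add(Add(Add(183, Mul(-1, Pow(-488, Rational(1, 2)))), -239219), 229033) = Add(Add(Add(183, Mul(-1, Mul(2, I, Pow(122, Rational(1, 2))))), -239219), 229033) = Add(Add(Add(183, Mul(-2, I, Pow(122, Rational(1, 2)))), -239219), 229033) = Add(Add(-239036, Mul(-2, I, Pow(122, Rational(1, 2)))), 229033) = Add(-10003, Mul(-2, I, Pow(122, Rational(1, 2))))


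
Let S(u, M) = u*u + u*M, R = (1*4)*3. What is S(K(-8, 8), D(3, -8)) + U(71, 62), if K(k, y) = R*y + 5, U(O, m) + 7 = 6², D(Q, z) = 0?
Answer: 10230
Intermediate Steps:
U(O, m) = 29 (U(O, m) = -7 + 6² = -7 + 36 = 29)
R = 12 (R = 4*3 = 12)
K(k, y) = 5 + 12*y (K(k, y) = 12*y + 5 = 5 + 12*y)
S(u, M) = u² + M*u
S(K(-8, 8), D(3, -8)) + U(71, 62) = (5 + 12*8)*(0 + (5 + 12*8)) + 29 = (5 + 96)*(0 + (5 + 96)) + 29 = 101*(0 + 101) + 29 = 101*101 + 29 = 10201 + 29 = 10230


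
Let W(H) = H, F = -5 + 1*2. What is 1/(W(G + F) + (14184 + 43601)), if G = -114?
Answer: 1/57668 ≈ 1.7341e-5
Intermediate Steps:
F = -3 (F = -5 + 2 = -3)
1/(W(G + F) + (14184 + 43601)) = 1/((-114 - 3) + (14184 + 43601)) = 1/(-117 + 57785) = 1/57668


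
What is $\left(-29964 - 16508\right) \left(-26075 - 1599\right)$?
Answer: $1286066128$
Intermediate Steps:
$\left(-29964 - 16508\right) \left(-26075 - 1599\right) = \left(-46472\right) \left(-27674\right) = 1286066128$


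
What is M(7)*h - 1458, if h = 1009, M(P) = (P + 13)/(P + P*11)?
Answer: -25573/21 ≈ -1217.8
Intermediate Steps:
M(P) = (13 + P)/(12*P) (M(P) = (13 + P)/(P + 11*P) = (13 + P)/((12*P)) = (13 + P)*(1/(12*P)) = (13 + P)/(12*P))
M(7)*h - 1458 = ((1/12)*(13 + 7)/7)*1009 - 1458 = ((1/12)*(1/7)*20)*1009 - 1458 = (5/21)*1009 - 1458 = 5045/21 - 1458 = -25573/21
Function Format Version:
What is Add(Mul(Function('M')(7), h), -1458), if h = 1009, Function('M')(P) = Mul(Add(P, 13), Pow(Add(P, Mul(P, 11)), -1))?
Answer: Rational(-25573, 21) ≈ -1217.8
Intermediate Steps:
Function('M')(P) = Mul(Rational(1, 12), Pow(P, -1), Add(13, P)) (Function('M')(P) = Mul(Add(13, P), Pow(Add(P, Mul(11, P)), -1)) = Mul(Add(13, P), Pow(Mul(12, P), -1)) = Mul(Add(13, P), Mul(Rational(1, 12), Pow(P, -1))) = Mul(Rational(1, 12), Pow(P, -1), Add(13, P)))
Add(Mul(Function('M')(7), h), -1458) = Add(Mul(Mul(Rational(1, 12), Pow(7, -1), Add(13, 7)), 1009), -1458) = Add(Mul(Mul(Rational(1, 12), Rational(1, 7), 20), 1009), -1458) = Add(Mul(Rational(5, 21), 1009), -1458) = Add(Rational(5045, 21), -1458) = Rational(-25573, 21)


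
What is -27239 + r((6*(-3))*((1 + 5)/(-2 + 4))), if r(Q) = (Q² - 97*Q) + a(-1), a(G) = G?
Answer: -19086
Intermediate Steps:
r(Q) = -1 + Q² - 97*Q (r(Q) = (Q² - 97*Q) - 1 = -1 + Q² - 97*Q)
-27239 + r((6*(-3))*((1 + 5)/(-2 + 4))) = -27239 + (-1 + ((6*(-3))*((1 + 5)/(-2 + 4)))² - 97*6*(-3)*(1 + 5)/(-2 + 4)) = -27239 + (-1 + (-108/2)² - (-1746)*6/2) = -27239 + (-1 + (-108/2)² - (-1746)*6*(½)) = -27239 + (-1 + (-18*3)² - (-1746)*3) = -27239 + (-1 + (-54)² - 97*(-54)) = -27239 + (-1 + 2916 + 5238) = -27239 + 8153 = -19086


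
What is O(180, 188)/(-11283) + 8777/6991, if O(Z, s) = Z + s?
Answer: 96458203/78879453 ≈ 1.2229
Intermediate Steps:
O(180, 188)/(-11283) + 8777/6991 = (180 + 188)/(-11283) + 8777/6991 = 368*(-1/11283) + 8777*(1/6991) = -368/11283 + 8777/6991 = 96458203/78879453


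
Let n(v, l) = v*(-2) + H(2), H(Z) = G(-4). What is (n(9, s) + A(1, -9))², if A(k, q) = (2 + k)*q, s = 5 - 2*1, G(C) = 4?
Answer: 1681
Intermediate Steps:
H(Z) = 4
s = 3 (s = 5 - 2 = 3)
n(v, l) = 4 - 2*v (n(v, l) = v*(-2) + 4 = -2*v + 4 = 4 - 2*v)
A(k, q) = q*(2 + k)
(n(9, s) + A(1, -9))² = ((4 - 2*9) - 9*(2 + 1))² = ((4 - 18) - 9*3)² = (-14 - 27)² = (-41)² = 1681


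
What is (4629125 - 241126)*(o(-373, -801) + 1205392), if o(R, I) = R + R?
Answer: 5285985443354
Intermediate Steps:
o(R, I) = 2*R
(4629125 - 241126)*(o(-373, -801) + 1205392) = (4629125 - 241126)*(2*(-373) + 1205392) = 4387999*(-746 + 1205392) = 4387999*1204646 = 5285985443354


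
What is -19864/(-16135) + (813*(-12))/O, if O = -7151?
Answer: 299460524/115381385 ≈ 2.5954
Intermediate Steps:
-19864/(-16135) + (813*(-12))/O = -19864/(-16135) + (813*(-12))/(-7151) = -19864*(-1/16135) - 9756*(-1/7151) = 19864/16135 + 9756/7151 = 299460524/115381385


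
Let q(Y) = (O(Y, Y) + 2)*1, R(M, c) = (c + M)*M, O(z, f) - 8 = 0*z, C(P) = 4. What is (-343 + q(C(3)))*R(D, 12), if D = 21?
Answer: -230769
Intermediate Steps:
O(z, f) = 8 (O(z, f) = 8 + 0*z = 8 + 0 = 8)
R(M, c) = M*(M + c) (R(M, c) = (M + c)*M = M*(M + c))
q(Y) = 10 (q(Y) = (8 + 2)*1 = 10*1 = 10)
(-343 + q(C(3)))*R(D, 12) = (-343 + 10)*(21*(21 + 12)) = -6993*33 = -333*693 = -230769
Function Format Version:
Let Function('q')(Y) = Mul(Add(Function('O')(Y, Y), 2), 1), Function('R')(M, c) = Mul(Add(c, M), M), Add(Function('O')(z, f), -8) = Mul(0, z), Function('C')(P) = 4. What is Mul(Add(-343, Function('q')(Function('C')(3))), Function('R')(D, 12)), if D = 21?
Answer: -230769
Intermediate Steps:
Function('O')(z, f) = 8 (Function('O')(z, f) = Add(8, Mul(0, z)) = Add(8, 0) = 8)
Function('R')(M, c) = Mul(M, Add(M, c)) (Function('R')(M, c) = Mul(Add(M, c), M) = Mul(M, Add(M, c)))
Function('q')(Y) = 10 (Function('q')(Y) = Mul(Add(8, 2), 1) = Mul(10, 1) = 10)
Mul(Add(-343, Function('q')(Function('C')(3))), Function('R')(D, 12)) = Mul(Add(-343, 10), Mul(21, Add(21, 12))) = Mul(-333, Mul(21, 33)) = Mul(-333, 693) = -230769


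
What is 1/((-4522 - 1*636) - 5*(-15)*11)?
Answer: -1/4333 ≈ -0.00023079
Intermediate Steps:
1/((-4522 - 1*636) - 5*(-15)*11) = 1/((-4522 - 636) + 75*11) = 1/(-5158 + 825) = 1/(-4333) = -1/4333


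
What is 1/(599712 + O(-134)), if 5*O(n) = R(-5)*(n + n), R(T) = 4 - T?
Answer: 5/2996148 ≈ 1.6688e-6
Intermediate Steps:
O(n) = 18*n/5 (O(n) = ((4 - 1*(-5))*(n + n))/5 = ((4 + 5)*(2*n))/5 = (9*(2*n))/5 = (18*n)/5 = 18*n/5)
1/(599712 + O(-134)) = 1/(599712 + (18/5)*(-134)) = 1/(599712 - 2412/5) = 1/(2996148/5) = 5/2996148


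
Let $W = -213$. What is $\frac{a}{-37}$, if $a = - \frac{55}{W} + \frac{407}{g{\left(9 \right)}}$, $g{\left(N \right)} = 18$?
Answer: $- \frac{29227}{47286} \approx -0.61809$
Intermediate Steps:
$a = \frac{29227}{1278}$ ($a = - \frac{55}{-213} + \frac{407}{18} = \left(-55\right) \left(- \frac{1}{213}\right) + 407 \cdot \frac{1}{18} = \frac{55}{213} + \frac{407}{18} = \frac{29227}{1278} \approx 22.869$)
$\frac{a}{-37} = \frac{29227}{1278 \left(-37\right)} = \frac{29227}{1278} \left(- \frac{1}{37}\right) = - \frac{29227}{47286}$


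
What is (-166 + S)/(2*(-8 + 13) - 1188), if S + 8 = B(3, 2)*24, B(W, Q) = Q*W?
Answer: 15/589 ≈ 0.025467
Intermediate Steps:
S = 136 (S = -8 + (2*3)*24 = -8 + 6*24 = -8 + 144 = 136)
(-166 + S)/(2*(-8 + 13) - 1188) = (-166 + 136)/(2*(-8 + 13) - 1188) = -30/(2*5 - 1188) = -30/(10 - 1188) = -30/(-1178) = -30*(-1/1178) = 15/589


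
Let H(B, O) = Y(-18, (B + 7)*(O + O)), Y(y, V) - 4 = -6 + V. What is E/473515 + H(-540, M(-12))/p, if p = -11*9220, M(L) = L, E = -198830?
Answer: -524431909/960477826 ≈ -0.54601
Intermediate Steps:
p = -101420
Y(y, V) = -2 + V (Y(y, V) = 4 + (-6 + V) = -2 + V)
H(B, O) = -2 + 2*O*(7 + B) (H(B, O) = -2 + (B + 7)*(O + O) = -2 + (7 + B)*(2*O) = -2 + 2*O*(7 + B))
E/473515 + H(-540, M(-12))/p = -198830/473515 + (-2 + 2*(-12)*(7 - 540))/(-101420) = -198830*1/473515 + (-2 + 2*(-12)*(-533))*(-1/101420) = -39766/94703 + (-2 + 12792)*(-1/101420) = -39766/94703 + 12790*(-1/101420) = -39766/94703 - 1279/10142 = -524431909/960477826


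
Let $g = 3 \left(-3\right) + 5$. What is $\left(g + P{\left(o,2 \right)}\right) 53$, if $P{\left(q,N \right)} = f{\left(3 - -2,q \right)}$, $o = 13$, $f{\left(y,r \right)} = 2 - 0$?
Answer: $-106$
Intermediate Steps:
$f{\left(y,r \right)} = 2$ ($f{\left(y,r \right)} = 2 + 0 = 2$)
$g = -4$ ($g = -9 + 5 = -4$)
$P{\left(q,N \right)} = 2$
$\left(g + P{\left(o,2 \right)}\right) 53 = \left(-4 + 2\right) 53 = \left(-2\right) 53 = -106$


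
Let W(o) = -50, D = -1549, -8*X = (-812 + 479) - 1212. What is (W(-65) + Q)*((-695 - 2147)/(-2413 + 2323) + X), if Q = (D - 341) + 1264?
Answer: -13670917/90 ≈ -1.5190e+5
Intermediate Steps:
X = 1545/8 (X = -((-812 + 479) - 1212)/8 = -(-333 - 1212)/8 = -⅛*(-1545) = 1545/8 ≈ 193.13)
Q = -626 (Q = (-1549 - 341) + 1264 = -1890 + 1264 = -626)
(W(-65) + Q)*((-695 - 2147)/(-2413 + 2323) + X) = (-50 - 626)*((-695 - 2147)/(-2413 + 2323) + 1545/8) = -676*(-2842/(-90) + 1545/8) = -676*(-2842*(-1/90) + 1545/8) = -676*(1421/45 + 1545/8) = -676*80893/360 = -13670917/90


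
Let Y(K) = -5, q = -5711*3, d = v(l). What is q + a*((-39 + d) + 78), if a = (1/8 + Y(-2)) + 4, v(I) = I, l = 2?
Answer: -137351/8 ≈ -17169.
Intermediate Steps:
d = 2
q = -17133
a = -7/8 (a = (1/8 - 5) + 4 = (⅛ - 5) + 4 = -39/8 + 4 = -7/8 ≈ -0.87500)
q + a*((-39 + d) + 78) = -17133 - 7*((-39 + 2) + 78)/8 = -17133 - 7*(-37 + 78)/8 = -17133 - 7/8*41 = -17133 - 287/8 = -137351/8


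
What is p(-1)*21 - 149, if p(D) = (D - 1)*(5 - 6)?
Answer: -107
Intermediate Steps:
p(D) = 1 - D (p(D) = (-1 + D)*(-1) = 1 - D)
p(-1)*21 - 149 = (1 - 1*(-1))*21 - 149 = (1 + 1)*21 - 149 = 2*21 - 149 = 42 - 149 = -107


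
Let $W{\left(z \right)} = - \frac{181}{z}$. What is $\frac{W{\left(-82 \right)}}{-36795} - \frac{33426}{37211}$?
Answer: $- \frac{100859328131}{112272657090} \approx -0.89834$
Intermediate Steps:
$\frac{W{\left(-82 \right)}}{-36795} - \frac{33426}{37211} = \frac{\left(-181\right) \frac{1}{-82}}{-36795} - \frac{33426}{37211} = \left(-181\right) \left(- \frac{1}{82}\right) \left(- \frac{1}{36795}\right) - \frac{33426}{37211} = \frac{181}{82} \left(- \frac{1}{36795}\right) - \frac{33426}{37211} = - \frac{181}{3017190} - \frac{33426}{37211} = - \frac{100859328131}{112272657090}$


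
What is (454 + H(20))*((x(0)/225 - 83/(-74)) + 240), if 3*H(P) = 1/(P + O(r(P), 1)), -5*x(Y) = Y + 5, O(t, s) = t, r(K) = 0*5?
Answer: 109361745841/999000 ≈ 1.0947e+5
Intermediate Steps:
r(K) = 0
x(Y) = -1 - Y/5 (x(Y) = -(Y + 5)/5 = -(5 + Y)/5 = -1 - Y/5)
H(P) = 1/(3*P) (H(P) = 1/(3*(P + 0)) = 1/(3*P))
(454 + H(20))*((x(0)/225 - 83/(-74)) + 240) = (454 + (⅓)/20)*(((-1 - ⅕*0)/225 - 83/(-74)) + 240) = (454 + (⅓)*(1/20))*(((-1 + 0)*(1/225) - 83*(-1/74)) + 240) = (454 + 1/60)*((-1*1/225 + 83/74) + 240) = 27241*((-1/225 + 83/74) + 240)/60 = 27241*(18601/16650 + 240)/60 = (27241/60)*(4014601/16650) = 109361745841/999000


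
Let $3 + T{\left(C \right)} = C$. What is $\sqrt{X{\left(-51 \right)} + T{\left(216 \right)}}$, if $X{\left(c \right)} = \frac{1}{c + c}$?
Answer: $\frac{5 \sqrt{88638}}{102} \approx 14.594$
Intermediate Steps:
$T{\left(C \right)} = -3 + C$
$X{\left(c \right)} = \frac{1}{2 c}$
$\sqrt{X{\left(-51 \right)} + T{\left(216 \right)}} = \sqrt{\frac{1}{2 \left(-51\right)} + \left(-3 + 216\right)} = \sqrt{\frac{1}{2} \left(- \frac{1}{51}\right) + 213} = \sqrt{- \frac{1}{102} + 213} = \sqrt{\frac{21725}{102}} = \frac{5 \sqrt{88638}}{102}$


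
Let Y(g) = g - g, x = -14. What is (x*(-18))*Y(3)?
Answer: 0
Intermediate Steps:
Y(g) = 0
(x*(-18))*Y(3) = -14*(-18)*0 = 252*0 = 0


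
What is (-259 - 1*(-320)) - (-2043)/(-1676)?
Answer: 100193/1676 ≈ 59.781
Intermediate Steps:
(-259 - 1*(-320)) - (-2043)/(-1676) = (-259 + 320) - (-2043)*(-1)/1676 = 61 - 1*2043/1676 = 61 - 2043/1676 = 100193/1676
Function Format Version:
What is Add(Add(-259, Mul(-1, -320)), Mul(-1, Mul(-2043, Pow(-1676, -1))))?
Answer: Rational(100193, 1676) ≈ 59.781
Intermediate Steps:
Add(Add(-259, Mul(-1, -320)), Mul(-1, Mul(-2043, Pow(-1676, -1)))) = Add(Add(-259, 320), Mul(-1, Mul(-2043, Rational(-1, 1676)))) = Add(61, Mul(-1, Rational(2043, 1676))) = Add(61, Rational(-2043, 1676)) = Rational(100193, 1676)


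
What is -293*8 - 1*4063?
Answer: -6407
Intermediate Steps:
-293*8 - 1*4063 = -2344 - 4063 = -6407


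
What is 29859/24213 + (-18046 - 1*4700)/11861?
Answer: -65530433/95730131 ≈ -0.68453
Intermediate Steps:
29859/24213 + (-18046 - 1*4700)/11861 = 29859*(1/24213) + (-18046 - 4700)*(1/11861) = 9953/8071 - 22746*1/11861 = 9953/8071 - 22746/11861 = -65530433/95730131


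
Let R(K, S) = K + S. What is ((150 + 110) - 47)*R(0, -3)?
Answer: -639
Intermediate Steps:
((150 + 110) - 47)*R(0, -3) = ((150 + 110) - 47)*(0 - 3) = (260 - 47)*(-3) = 213*(-3) = -639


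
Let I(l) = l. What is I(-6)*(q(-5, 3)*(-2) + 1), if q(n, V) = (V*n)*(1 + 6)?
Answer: -1266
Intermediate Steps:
q(n, V) = 7*V*n (q(n, V) = (V*n)*7 = 7*V*n)
I(-6)*(q(-5, 3)*(-2) + 1) = -6*((7*3*(-5))*(-2) + 1) = -6*(-105*(-2) + 1) = -6*(210 + 1) = -6*211 = -1266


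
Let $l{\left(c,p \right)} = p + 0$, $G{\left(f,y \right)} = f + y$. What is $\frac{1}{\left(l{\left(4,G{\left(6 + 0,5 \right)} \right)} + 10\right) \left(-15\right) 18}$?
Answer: $- \frac{1}{5670} \approx -0.00017637$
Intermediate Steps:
$l{\left(c,p \right)} = p$
$\frac{1}{\left(l{\left(4,G{\left(6 + 0,5 \right)} \right)} + 10\right) \left(-15\right) 18} = \frac{1}{\left(\left(\left(6 + 0\right) + 5\right) + 10\right) \left(-15\right) 18} = \frac{1}{\left(\left(6 + 5\right) + 10\right) \left(-15\right) 18} = \frac{1}{\left(11 + 10\right) \left(-15\right) 18} = \frac{1}{21 \left(-15\right) 18} = \frac{1}{\left(-315\right) 18} = \frac{1}{-5670} = - \frac{1}{5670}$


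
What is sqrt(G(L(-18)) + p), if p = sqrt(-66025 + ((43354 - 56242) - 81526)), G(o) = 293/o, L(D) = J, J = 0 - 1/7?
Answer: sqrt(-2051 + I*sqrt(160439)) ≈ 4.4015 + 45.501*I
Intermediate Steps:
J = -1/7 (J = 0 - 1*1/7 = 0 - 1/7 = -1/7 ≈ -0.14286)
L(D) = -1/7
p = I*sqrt(160439) (p = sqrt(-66025 + (-12888 - 81526)) = sqrt(-66025 - 94414) = sqrt(-160439) = I*sqrt(160439) ≈ 400.55*I)
sqrt(G(L(-18)) + p) = sqrt(293/(-1/7) + I*sqrt(160439)) = sqrt(293*(-7) + I*sqrt(160439)) = sqrt(-2051 + I*sqrt(160439))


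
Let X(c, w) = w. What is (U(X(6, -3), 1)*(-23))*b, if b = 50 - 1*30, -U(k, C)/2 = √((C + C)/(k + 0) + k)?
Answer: 920*I*√33/3 ≈ 1761.7*I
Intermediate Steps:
U(k, C) = -2*√(k + 2*C/k) (U(k, C) = -2*√((C + C)/(k + 0) + k) = -2*√((2*C)/k + k) = -2*√(2*C/k + k) = -2*√(k + 2*C/k))
b = 20 (b = 50 - 30 = 20)
(U(X(6, -3), 1)*(-23))*b = (-2*√(-3 + 2*1/(-3))*(-23))*20 = (-2*√(-3 + 2*1*(-⅓))*(-23))*20 = (-2*√(-3 - ⅔)*(-23))*20 = (-2*I*√33/3*(-23))*20 = (46*I*√33/3)*20 = 920*I*√33/3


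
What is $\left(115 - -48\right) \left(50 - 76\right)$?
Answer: $-4238$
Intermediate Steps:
$\left(115 - -48\right) \left(50 - 76\right) = \left(115 + 48\right) \left(50 - 76\right) = 163 \left(-26\right) = -4238$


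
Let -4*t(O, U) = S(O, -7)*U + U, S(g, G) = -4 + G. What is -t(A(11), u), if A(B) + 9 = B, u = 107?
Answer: -535/2 ≈ -267.50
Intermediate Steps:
A(B) = -9 + B
t(O, U) = 5*U/2 (t(O, U) = -((-4 - 7)*U + U)/4 = -(-11*U + U)/4 = -(-5)*U/2 = 5*U/2)
-t(A(11), u) = -5*107/2 = -1*535/2 = -535/2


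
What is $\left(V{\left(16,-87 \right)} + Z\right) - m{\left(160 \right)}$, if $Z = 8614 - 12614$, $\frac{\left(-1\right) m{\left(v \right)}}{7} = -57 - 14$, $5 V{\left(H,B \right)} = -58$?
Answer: $- \frac{22543}{5} \approx -4508.6$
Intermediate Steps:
$V{\left(H,B \right)} = - \frac{58}{5}$ ($V{\left(H,B \right)} = \frac{1}{5} \left(-58\right) = - \frac{58}{5}$)
$m{\left(v \right)} = 497$ ($m{\left(v \right)} = - 7 \left(-57 - 14\right) = \left(-7\right) \left(-71\right) = 497$)
$Z = -4000$ ($Z = 8614 - 12614 = -4000$)
$\left(V{\left(16,-87 \right)} + Z\right) - m{\left(160 \right)} = \left(- \frac{58}{5} - 4000\right) - 497 = - \frac{20058}{5} - 497 = - \frac{22543}{5}$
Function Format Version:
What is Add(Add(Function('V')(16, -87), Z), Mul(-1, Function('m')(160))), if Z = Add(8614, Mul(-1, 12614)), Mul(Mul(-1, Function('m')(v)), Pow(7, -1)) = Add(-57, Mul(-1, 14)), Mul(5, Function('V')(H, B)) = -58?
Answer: Rational(-22543, 5) ≈ -4508.6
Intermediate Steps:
Function('V')(H, B) = Rational(-58, 5) (Function('V')(H, B) = Mul(Rational(1, 5), -58) = Rational(-58, 5))
Function('m')(v) = 497 (Function('m')(v) = Mul(-7, Add(-57, Mul(-1, 14))) = Mul(-7, Add(-57, -14)) = Mul(-7, -71) = 497)
Z = -4000 (Z = Add(8614, -12614) = -4000)
Add(Add(Function('V')(16, -87), Z), Mul(-1, Function('m')(160))) = Add(Add(Rational(-58, 5), -4000), Mul(-1, 497)) = Add(Rational(-20058, 5), -497) = Rational(-22543, 5)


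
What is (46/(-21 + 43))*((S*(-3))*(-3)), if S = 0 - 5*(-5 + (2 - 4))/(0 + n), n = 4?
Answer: 7245/44 ≈ 164.66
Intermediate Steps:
S = 35/4 (S = 0 - 5*(-5 + (2 - 4))/(0 + 4) = 0 - 5*(-5 - 2)/4 = 0 - (-35)/4 = 0 - 5*(-7/4) = 0 + 35/4 = 35/4 ≈ 8.7500)
(46/(-21 + 43))*((S*(-3))*(-3)) = (46/(-21 + 43))*(((35/4)*(-3))*(-3)) = (46/22)*(-105/4*(-3)) = ((1/22)*46)*(315/4) = (23/11)*(315/4) = 7245/44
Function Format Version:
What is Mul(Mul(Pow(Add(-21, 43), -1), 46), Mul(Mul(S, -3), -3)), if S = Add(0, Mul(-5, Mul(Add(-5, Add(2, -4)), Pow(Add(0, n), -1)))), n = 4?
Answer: Rational(7245, 44) ≈ 164.66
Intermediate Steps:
S = Rational(35, 4) (S = Add(0, Mul(-5, Mul(Add(-5, Add(2, -4)), Pow(Add(0, 4), -1)))) = Add(0, Mul(-5, Mul(Add(-5, -2), Pow(4, -1)))) = Add(0, Mul(-5, Mul(-7, Rational(1, 4)))) = Add(0, Mul(-5, Rational(-7, 4))) = Add(0, Rational(35, 4)) = Rational(35, 4) ≈ 8.7500)
Mul(Mul(Pow(Add(-21, 43), -1), 46), Mul(Mul(S, -3), -3)) = Mul(Mul(Pow(Add(-21, 43), -1), 46), Mul(Mul(Rational(35, 4), -3), -3)) = Mul(Mul(Pow(22, -1), 46), Mul(Rational(-105, 4), -3)) = Mul(Mul(Rational(1, 22), 46), Rational(315, 4)) = Mul(Rational(23, 11), Rational(315, 4)) = Rational(7245, 44)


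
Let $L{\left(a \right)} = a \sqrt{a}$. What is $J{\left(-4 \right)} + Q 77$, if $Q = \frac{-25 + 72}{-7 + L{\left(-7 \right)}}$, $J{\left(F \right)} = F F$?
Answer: $\frac{16 \sqrt{7} + 501 i}{\sqrt{7} - i} \approx -48.625 + 170.98 i$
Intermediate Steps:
$J{\left(F \right)} = F^{2}$
$L{\left(a \right)} = a^{\frac{3}{2}}$
$Q = \frac{47}{-7 - 7 i \sqrt{7}}$ ($Q = \frac{-25 + 72}{-7 + \left(-7\right)^{\frac{3}{2}}} = \frac{47}{-7 - 7 i \sqrt{7}} \approx -0.83929 + 2.2205 i$)
$J{\left(-4 \right)} + Q 77 = \left(-4\right)^{2} + \left(- \frac{47}{56} + \frac{47 i \sqrt{7}}{56}\right) 77 = 16 - \left(\frac{517}{8} - \frac{517 i \sqrt{7}}{8}\right) = - \frac{389}{8} + \frac{517 i \sqrt{7}}{8}$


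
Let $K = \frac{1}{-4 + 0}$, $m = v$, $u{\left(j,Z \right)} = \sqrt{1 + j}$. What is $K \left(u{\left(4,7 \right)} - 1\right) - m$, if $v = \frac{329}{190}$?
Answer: $- \frac{563}{380} - \frac{\sqrt{5}}{4} \approx -2.0406$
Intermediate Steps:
$v = \frac{329}{190}$ ($v = 329 \cdot \frac{1}{190} = \frac{329}{190} \approx 1.7316$)
$m = \frac{329}{190} \approx 1.7316$
$K = - \frac{1}{4}$ ($K = \frac{1}{-4} = - \frac{1}{4} \approx -0.25$)
$K \left(u{\left(4,7 \right)} - 1\right) - m = - \frac{\sqrt{1 + 4} - 1}{4} - \frac{329}{190} = - \frac{\sqrt{5} - 1}{4} - \frac{329}{190} = - \frac{-1 + \sqrt{5}}{4} - \frac{329}{190} = \left(\frac{1}{4} - \frac{\sqrt{5}}{4}\right) - \frac{329}{190} = - \frac{563}{380} - \frac{\sqrt{5}}{4}$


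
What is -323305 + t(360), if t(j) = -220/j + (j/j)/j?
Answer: -38796673/120 ≈ -3.2331e+5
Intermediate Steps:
t(j) = -219/j (t(j) = -220/j + 1/j = -219/j)
-323305 + t(360) = -323305 - 219/360 = -323305 - 219*1/360 = -323305 - 73/120 = -38796673/120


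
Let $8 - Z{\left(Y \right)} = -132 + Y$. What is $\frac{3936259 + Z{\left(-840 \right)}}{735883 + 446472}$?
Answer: $\frac{3937239}{1182355} \approx 3.33$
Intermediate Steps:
$Z{\left(Y \right)} = 140 - Y$ ($Z{\left(Y \right)} = 8 - \left(-132 + Y\right) = 140 - Y$)
$\frac{3936259 + Z{\left(-840 \right)}}{735883 + 446472} = \frac{3936259 + \left(140 - -840\right)}{735883 + 446472} = \frac{3936259 + \left(140 + 840\right)}{1182355} = \left(3936259 + 980\right) \frac{1}{1182355} = 3937239 \cdot \frac{1}{1182355} = \frac{3937239}{1182355}$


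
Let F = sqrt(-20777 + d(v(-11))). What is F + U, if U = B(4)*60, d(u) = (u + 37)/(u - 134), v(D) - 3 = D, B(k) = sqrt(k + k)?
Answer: 120*sqrt(2) + I*sqrt(418951546)/142 ≈ 169.71 + 144.14*I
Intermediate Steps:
B(k) = sqrt(2)*sqrt(k) (B(k) = sqrt(2*k) = sqrt(2)*sqrt(k))
v(D) = 3 + D
d(u) = (37 + u)/(-134 + u)
U = 120*sqrt(2) (U = (sqrt(2)*sqrt(4))*60 = (sqrt(2)*2)*60 = (2*sqrt(2))*60 = 120*sqrt(2) ≈ 169.71)
F = I*sqrt(418951546)/142 (F = sqrt(-20777 + (37 + (3 - 11))/(-134 + (3 - 11))) = sqrt(-20777 + (37 - 8)/(-134 - 8)) = sqrt(-20777 + 29/(-142)) = sqrt(-20777 - 1/142*29) = sqrt(-20777 - 29/142) = sqrt(-2950363/142) = I*sqrt(418951546)/142 ≈ 144.14*I)
F + U = I*sqrt(418951546)/142 + 120*sqrt(2) = 120*sqrt(2) + I*sqrt(418951546)/142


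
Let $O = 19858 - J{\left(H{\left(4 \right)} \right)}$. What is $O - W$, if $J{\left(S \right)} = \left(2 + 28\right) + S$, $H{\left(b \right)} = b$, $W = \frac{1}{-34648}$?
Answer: $\frac{686861953}{34648} \approx 19824.0$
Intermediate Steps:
$W = - \frac{1}{34648} \approx -2.8862 \cdot 10^{-5}$
$J{\left(S \right)} = 30 + S$
$O = 19824$ ($O = 19858 - \left(30 + 4\right) = 19858 - 34 = 19824$)
$O - W = 19824 - - \frac{1}{34648} = 19824 + \frac{1}{34648} = \frac{686861953}{34648}$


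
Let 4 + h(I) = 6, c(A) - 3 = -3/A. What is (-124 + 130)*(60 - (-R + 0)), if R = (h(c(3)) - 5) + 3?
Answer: 360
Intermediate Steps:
c(A) = 3 - 3/A
h(I) = 2 (h(I) = -4 + 6 = 2)
R = 0 (R = (2 - 5) + 3 = -3 + 3 = 0)
(-124 + 130)*(60 - (-R + 0)) = (-124 + 130)*(60 - (-1*0 + 0)) = 6*(60 - (0 + 0)) = 6*(60 - 1*0) = 6*(60 + 0) = 6*60 = 360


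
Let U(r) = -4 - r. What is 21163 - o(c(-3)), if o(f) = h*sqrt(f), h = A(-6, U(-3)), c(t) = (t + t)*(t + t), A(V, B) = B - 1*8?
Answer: 21217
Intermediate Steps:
A(V, B) = -8 + B (A(V, B) = B - 8 = -8 + B)
c(t) = 4*t**2 (c(t) = (2*t)*(2*t) = 4*t**2)
h = -9 (h = -8 + (-4 - 1*(-3)) = -8 + (-4 + 3) = -8 - 1 = -9)
o(f) = -9*sqrt(f)
21163 - o(c(-3)) = 21163 - (-9)*sqrt(4*(-3)**2) = 21163 - (-9)*sqrt(4*9) = 21163 - (-9)*sqrt(36) = 21163 - (-9)*6 = 21163 - 1*(-54) = 21163 + 54 = 21217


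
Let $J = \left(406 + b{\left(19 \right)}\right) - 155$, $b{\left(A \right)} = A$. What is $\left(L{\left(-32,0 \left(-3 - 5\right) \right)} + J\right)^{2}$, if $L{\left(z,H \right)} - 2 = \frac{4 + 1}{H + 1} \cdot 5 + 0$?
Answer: $88209$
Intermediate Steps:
$L{\left(z,H \right)} = 2 + \frac{25}{1 + H}$ ($L{\left(z,H \right)} = 2 + \left(\frac{4 + 1}{H + 1} \cdot 5 + 0\right) = 2 + \left(\frac{5}{1 + H} 5 + 0\right) = 2 + \left(\frac{25}{1 + H} + 0\right) = 2 + \frac{25}{1 + H}$)
$J = 270$ ($J = \left(406 + 19\right) - 155 = 425 - 155 = 270$)
$\left(L{\left(-32,0 \left(-3 - 5\right) \right)} + J\right)^{2} = \left(\frac{27 + 2 \cdot 0 \left(-3 - 5\right)}{1 + 0 \left(-3 - 5\right)} + 270\right)^{2} = \left(\frac{27 + 2 \cdot 0 \left(-8\right)}{1 + 0 \left(-8\right)} + 270\right)^{2} = \left(\frac{27 + 2 \cdot 0}{1 + 0} + 270\right)^{2} = \left(\frac{27 + 0}{1} + 270\right)^{2} = \left(1 \cdot 27 + 270\right)^{2} = \left(27 + 270\right)^{2} = 297^{2} = 88209$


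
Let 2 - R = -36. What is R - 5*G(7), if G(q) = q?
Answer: 3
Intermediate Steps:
R = 38 (R = 2 - 1*(-36) = 2 + 36 = 38)
R - 5*G(7) = 38 - 5*7 = 38 - 35 = 3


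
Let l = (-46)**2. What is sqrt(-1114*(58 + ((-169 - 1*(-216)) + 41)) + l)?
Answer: 4*I*sqrt(10033) ≈ 400.66*I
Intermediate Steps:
l = 2116
sqrt(-1114*(58 + ((-169 - 1*(-216)) + 41)) + l) = sqrt(-1114*(58 + ((-169 - 1*(-216)) + 41)) + 2116) = sqrt(-1114*(58 + ((-169 + 216) + 41)) + 2116) = sqrt(-1114*(58 + (47 + 41)) + 2116) = sqrt(-1114*(58 + 88) + 2116) = sqrt(-1114*146 + 2116) = sqrt(-162644 + 2116) = sqrt(-160528) = 4*I*sqrt(10033)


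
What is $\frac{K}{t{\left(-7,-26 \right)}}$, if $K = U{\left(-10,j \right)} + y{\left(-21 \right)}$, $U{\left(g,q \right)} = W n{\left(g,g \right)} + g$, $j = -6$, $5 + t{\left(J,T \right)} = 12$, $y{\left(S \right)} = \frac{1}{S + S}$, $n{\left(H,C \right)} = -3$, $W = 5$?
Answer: $- \frac{1051}{294} \approx -3.5748$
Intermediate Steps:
$y{\left(S \right)} = \frac{1}{2 S}$
$t{\left(J,T \right)} = 7$ ($t{\left(J,T \right)} = -5 + 12 = 7$)
$U{\left(g,q \right)} = -15 + g$ ($U{\left(g,q \right)} = 5 \left(-3\right) + g = -15 + g$)
$K = - \frac{1051}{42}$ ($K = \left(-15 - 10\right) + \frac{1}{2 \left(-21\right)} = -25 + \frac{1}{2} \left(- \frac{1}{21}\right) = -25 - \frac{1}{42} = - \frac{1051}{42} \approx -25.024$)
$\frac{K}{t{\left(-7,-26 \right)}} = - \frac{1051}{42 \cdot 7} = \left(- \frac{1051}{42}\right) \frac{1}{7} = - \frac{1051}{294}$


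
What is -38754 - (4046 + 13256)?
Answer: -56056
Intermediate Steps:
-38754 - (4046 + 13256) = -38754 - 1*17302 = -38754 - 17302 = -56056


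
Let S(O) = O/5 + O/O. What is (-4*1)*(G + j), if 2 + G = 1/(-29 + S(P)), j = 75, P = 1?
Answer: -40568/139 ≈ -291.86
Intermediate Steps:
S(O) = 1 + O/5 (S(O) = O*(⅕) + 1 = O/5 + 1 = 1 + O/5)
G = -283/139 (G = -2 + 1/(-29 + (1 + (⅕)*1)) = -2 + 1/(-29 + (1 + ⅕)) = -2 + 1/(-29 + 6/5) = -2 + 1/(-139/5) = -2 - 5/139 = -283/139 ≈ -2.0360)
(-4*1)*(G + j) = (-4*1)*(-283/139 + 75) = -4*10142/139 = -40568/139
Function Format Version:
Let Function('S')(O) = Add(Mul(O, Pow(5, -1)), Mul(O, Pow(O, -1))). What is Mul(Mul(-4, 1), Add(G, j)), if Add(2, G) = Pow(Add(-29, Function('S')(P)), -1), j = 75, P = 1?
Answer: Rational(-40568, 139) ≈ -291.86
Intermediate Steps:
Function('S')(O) = Add(1, Mul(Rational(1, 5), O)) (Function('S')(O) = Add(Mul(O, Rational(1, 5)), 1) = Add(Mul(Rational(1, 5), O), 1) = Add(1, Mul(Rational(1, 5), O)))
G = Rational(-283, 139) (G = Add(-2, Pow(Add(-29, Add(1, Mul(Rational(1, 5), 1))), -1)) = Add(-2, Pow(Add(-29, Add(1, Rational(1, 5))), -1)) = Add(-2, Pow(Add(-29, Rational(6, 5)), -1)) = Add(-2, Pow(Rational(-139, 5), -1)) = Add(-2, Rational(-5, 139)) = Rational(-283, 139) ≈ -2.0360)
Mul(Mul(-4, 1), Add(G, j)) = Mul(Mul(-4, 1), Add(Rational(-283, 139), 75)) = Mul(-4, Rational(10142, 139)) = Rational(-40568, 139)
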